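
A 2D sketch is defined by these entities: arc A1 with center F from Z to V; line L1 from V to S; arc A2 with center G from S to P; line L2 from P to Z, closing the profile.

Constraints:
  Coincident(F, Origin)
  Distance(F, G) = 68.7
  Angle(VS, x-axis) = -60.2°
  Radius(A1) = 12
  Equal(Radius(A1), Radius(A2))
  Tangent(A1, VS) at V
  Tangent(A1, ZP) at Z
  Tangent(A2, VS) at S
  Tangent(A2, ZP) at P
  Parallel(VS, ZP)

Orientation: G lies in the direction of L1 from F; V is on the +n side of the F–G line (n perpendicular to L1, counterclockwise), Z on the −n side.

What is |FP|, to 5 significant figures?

69.740

Tangency of A1 to both parallel lines with radius 12.0 puts V and Z at F ± 12.0·n: V = (10.413, 5.9637), Z = (-10.413, -5.9637). Equal radii place S and P the same way about G: S = G + 12.0·n = (44.555, -53.652), P = G − 12.0·n = (23.729, -65.579). Then |FP| = |P − F| = 69.740.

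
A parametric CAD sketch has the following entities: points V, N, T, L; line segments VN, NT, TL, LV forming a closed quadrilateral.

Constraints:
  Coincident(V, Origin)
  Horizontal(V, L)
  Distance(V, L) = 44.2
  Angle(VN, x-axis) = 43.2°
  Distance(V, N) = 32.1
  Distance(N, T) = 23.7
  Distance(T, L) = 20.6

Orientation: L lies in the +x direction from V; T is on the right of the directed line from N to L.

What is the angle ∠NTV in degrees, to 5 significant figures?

85.175°

Checks: |NT| = 23.70 ✓; |TL| = 20.60 ✓.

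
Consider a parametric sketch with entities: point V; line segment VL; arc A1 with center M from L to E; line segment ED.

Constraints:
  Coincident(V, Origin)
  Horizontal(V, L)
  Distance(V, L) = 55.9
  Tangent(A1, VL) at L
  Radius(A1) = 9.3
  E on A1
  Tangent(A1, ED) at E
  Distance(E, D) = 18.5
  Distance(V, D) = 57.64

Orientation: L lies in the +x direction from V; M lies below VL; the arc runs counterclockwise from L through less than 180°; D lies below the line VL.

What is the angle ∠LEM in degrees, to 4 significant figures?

40.27°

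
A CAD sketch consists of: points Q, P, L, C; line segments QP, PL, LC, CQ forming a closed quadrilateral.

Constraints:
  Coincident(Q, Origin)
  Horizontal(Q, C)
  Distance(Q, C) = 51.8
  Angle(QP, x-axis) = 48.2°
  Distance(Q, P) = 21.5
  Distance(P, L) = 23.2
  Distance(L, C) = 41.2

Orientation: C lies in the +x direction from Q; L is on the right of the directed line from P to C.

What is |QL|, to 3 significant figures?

13.2

Checks: |PL| = 23.20 ✓; |LC| = 41.20 ✓.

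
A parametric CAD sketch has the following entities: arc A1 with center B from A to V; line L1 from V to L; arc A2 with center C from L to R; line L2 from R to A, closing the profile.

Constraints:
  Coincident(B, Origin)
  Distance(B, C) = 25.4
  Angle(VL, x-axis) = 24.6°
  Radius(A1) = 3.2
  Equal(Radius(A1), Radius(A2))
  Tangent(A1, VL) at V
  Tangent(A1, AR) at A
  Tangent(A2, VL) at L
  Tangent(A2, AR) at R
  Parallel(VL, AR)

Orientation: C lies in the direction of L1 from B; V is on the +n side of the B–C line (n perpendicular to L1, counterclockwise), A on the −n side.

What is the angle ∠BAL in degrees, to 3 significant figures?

75.9°

The slot axis is L1's direction at 24.6°, so u = (cos 24.6°, sin 24.6°) = (0.909, 0.416) and n = (−sin 24.6°, cos 24.6°) = (-0.416, 0.909). B is at the origin and C lies 25.4 along u from B, so C = 25.4·u = (23.1, 10.6). Tangency of A1 to both parallel lines with radius 3.2 puts V and A at B ± 3.2·n: V = (-1.33, 2.91), A = (1.33, -2.91). Equal radii place L and R the same way about C: L = C + 3.2·n = (21.8, 13.5), R = C − 3.2·n = (24.4, 7.66). Then cos ∠BAL = AB·AL / (|AB||AL|), giving 75.9°.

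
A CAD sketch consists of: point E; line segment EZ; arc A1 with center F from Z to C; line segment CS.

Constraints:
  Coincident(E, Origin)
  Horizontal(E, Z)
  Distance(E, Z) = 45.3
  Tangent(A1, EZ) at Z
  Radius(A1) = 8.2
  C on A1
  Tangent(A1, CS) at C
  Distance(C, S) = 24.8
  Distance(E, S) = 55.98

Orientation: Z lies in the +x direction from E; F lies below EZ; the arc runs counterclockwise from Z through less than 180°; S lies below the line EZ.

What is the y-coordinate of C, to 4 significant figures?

-10.46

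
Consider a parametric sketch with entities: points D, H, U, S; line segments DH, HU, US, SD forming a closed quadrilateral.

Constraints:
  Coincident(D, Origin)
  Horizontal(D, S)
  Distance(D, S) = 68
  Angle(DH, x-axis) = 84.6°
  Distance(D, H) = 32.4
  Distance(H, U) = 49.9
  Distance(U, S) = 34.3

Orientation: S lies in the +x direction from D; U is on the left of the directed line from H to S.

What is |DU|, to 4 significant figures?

61.24

Checks: |HU| = 49.90 ✓; |US| = 34.30 ✓.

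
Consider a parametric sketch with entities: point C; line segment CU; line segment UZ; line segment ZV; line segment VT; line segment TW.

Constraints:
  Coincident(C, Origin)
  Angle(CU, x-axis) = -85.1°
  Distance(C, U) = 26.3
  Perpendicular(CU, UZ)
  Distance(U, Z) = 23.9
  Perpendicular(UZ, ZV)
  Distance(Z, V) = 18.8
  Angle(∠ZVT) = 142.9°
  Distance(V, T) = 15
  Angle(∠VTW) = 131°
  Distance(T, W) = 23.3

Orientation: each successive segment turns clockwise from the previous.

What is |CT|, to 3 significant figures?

15.5

C is at the origin; CU runs at -85.1° with length 26.3, so U = (2.25, -26.2). CU ⟂ UZ, so UZ runs at -175°; with |UZ| = 23.9, Z = (-21.6, -28.2). UZ is perpendicular to ZV, so ZV runs at 94.9°; with |ZV| = 18.8, V = (-23.2, -9.51). ∠ZVT = 142.9° gives VT at 57.8° from the x-axis; with |VT| = 15.0, T = (-15.2, 3.18). Then |CT| = |T − C| = 15.5.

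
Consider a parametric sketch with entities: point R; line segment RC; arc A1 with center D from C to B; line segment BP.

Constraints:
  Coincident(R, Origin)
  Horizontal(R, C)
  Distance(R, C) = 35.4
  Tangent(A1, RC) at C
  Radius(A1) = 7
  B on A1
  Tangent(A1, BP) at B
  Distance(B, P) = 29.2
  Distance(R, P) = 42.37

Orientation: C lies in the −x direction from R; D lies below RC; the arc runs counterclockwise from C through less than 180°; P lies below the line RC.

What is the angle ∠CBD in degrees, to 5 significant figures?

27.233°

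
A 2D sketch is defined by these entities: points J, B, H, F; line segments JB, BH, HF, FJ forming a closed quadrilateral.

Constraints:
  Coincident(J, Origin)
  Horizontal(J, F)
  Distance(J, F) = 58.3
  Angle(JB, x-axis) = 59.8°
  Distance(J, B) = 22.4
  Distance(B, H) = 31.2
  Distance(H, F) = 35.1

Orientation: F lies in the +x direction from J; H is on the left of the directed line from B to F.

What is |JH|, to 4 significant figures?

50.56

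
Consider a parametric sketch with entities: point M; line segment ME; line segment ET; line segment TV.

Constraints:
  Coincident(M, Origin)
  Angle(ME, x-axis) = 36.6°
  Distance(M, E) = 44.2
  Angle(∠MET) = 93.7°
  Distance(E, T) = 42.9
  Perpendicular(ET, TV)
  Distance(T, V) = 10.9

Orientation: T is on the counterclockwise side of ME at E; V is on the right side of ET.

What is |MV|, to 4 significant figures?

71.55

∠MET = 93.7°, so ET runs at 36.6° + (180° − 93.7°) = 122.9° from the x-axis; with |ET| = 42.9, T = E + 42.9·(cos 122.9°, sin 122.9°) = (12.18, 62.37). ET is perpendicular to TV; with |TV| = 10.9 on the right of ET, V = T + 10.9·(0.8396, 0.5432) = (21.33, 68.29). Then |MV| = |V − M| = 71.55.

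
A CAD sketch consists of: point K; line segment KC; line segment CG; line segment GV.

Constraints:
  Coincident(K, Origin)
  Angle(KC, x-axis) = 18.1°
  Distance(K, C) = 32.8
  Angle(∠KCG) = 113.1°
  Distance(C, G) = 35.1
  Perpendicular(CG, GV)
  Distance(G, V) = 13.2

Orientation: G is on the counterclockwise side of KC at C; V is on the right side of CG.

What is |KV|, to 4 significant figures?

64.67

∠KCG = 113.1°, so CG runs at 18.1° + (180° − 113.1°) = 85.00° from the x-axis; with |CG| = 35.1, G = C + 35.1·(cos 85.00°, sin 85.00°) = (34.24, 45.16). CG ⟂ GV; with |GV| = 13.2 on the right of CG, V = G + 13.2·(0.9962, -0.08716) = (47.39, 44.01). Then |KV| = |V − K| = 64.67.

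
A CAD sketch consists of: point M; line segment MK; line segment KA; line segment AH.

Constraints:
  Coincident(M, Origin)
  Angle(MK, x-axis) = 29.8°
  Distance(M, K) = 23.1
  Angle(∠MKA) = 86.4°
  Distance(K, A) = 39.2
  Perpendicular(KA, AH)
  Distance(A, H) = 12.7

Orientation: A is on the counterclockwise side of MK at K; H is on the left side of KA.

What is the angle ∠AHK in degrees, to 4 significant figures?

72.05°

M is at the origin; MK runs at 29.8° with length 23.1, so K = 23.1·(cos 29.8°, sin 29.8°) = (20.05, 11.48). ∠MKA = 86.4°, so KA runs at 29.8° + (180° − 86.4°) = 123.4° from the x-axis; with |KA| = 39.2, A = K + 39.2·(cos 123.4°, sin 123.4°) = (-1.533, 44.21). The perpendicularity gives AH at right angles to KA; with |AH| = 12.7 on the left of KA, H = A + 12.7·(-0.8348, -0.5505) = (-12.14, 37.22). Then cos ∠AHK = HA·HK / (|HA||HK|), giving 72.05°.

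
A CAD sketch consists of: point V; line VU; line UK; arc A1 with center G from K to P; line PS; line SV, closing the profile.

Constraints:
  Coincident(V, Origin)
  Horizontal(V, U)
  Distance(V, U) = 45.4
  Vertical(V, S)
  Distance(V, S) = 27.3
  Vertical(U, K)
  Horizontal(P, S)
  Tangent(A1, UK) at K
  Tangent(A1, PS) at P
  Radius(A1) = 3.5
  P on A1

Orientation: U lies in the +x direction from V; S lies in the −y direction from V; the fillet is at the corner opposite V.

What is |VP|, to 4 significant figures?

50.01

V is at the origin; V and U share the same y with |VU| = 45.4 and U on the +x side, so U = (45.40, 0.000). V and S share the same x with |VS| = 27.3 and S on the −y side, so S = (0.000, -27.30). The virtual corner opposite V is at (45.40, -27.30). Since A1 is tangent to UK there, GK ⟂ UK and since A1 is tangent to PS there, GP ⟂ PS, with radius 3.5, so the center G sits 3.5 in from both sides at G = (41.90, -23.80). That places the tangent points at K = (45.40, -23.80) on UK and P = (41.90, -27.30) on PS. Then |VP| = |P − V| = 50.01.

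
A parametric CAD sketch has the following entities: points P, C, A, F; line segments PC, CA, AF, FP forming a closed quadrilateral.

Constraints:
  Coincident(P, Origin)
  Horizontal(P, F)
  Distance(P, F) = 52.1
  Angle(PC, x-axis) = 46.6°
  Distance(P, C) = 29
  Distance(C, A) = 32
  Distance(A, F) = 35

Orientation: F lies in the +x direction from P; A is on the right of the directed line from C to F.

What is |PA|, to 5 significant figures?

21.775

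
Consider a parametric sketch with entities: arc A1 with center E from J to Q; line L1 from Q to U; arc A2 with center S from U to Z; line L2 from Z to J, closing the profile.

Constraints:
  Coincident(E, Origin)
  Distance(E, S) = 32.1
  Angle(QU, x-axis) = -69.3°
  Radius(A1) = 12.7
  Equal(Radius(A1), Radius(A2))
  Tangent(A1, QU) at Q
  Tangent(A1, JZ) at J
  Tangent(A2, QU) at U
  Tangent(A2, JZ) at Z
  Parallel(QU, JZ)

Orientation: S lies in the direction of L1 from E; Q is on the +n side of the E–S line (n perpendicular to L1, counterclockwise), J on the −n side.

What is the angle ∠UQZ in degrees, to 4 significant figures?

38.35°

The slot axis is L1's direction at -69.3°, so u = (cos -69.3°, sin -69.3°) = (0.3535, -0.9354) and n = (−sin -69.3°, cos -69.3°) = (0.9354, 0.3535). E is at the origin and S lies 32.1 along u from E, so S = 32.1·u = (11.35, -30.03). Tangency of A1 to both parallel lines with radius 12.7 puts Q and J at E ± 12.7·n: Q = (11.88, 4.489), J = (-11.88, -4.489). Equal radii place U and Z the same way about S: U = S + 12.7·n = (23.23, -25.54), Z = S − 12.7·n = (-0.5336, -34.52). Then cos ∠UQZ = QU·QZ / (|QU||QZ|), giving 38.35°.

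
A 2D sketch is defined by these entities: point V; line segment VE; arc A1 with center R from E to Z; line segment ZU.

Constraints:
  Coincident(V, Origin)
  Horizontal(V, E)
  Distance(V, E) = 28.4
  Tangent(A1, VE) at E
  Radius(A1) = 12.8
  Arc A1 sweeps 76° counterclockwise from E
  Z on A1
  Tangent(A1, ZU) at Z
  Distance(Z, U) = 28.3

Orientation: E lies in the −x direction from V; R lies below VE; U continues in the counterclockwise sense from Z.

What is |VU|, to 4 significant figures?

60.44

On A1, E sits at bearing 90° from R; a 76° counterclockwise sweep puts Z at bearing 166°, so Z = R + 12.8·(cos 166°, sin 166°) = (-40.82, -9.703). A1 meets ZU tangentially, so RZ is at right angles to ZU, so ZU runs along (−sin 166°, cos 166°); with |ZU| = 28.3, U = (-47.67, -37.16). Then |VU| = |U − V| = 60.44.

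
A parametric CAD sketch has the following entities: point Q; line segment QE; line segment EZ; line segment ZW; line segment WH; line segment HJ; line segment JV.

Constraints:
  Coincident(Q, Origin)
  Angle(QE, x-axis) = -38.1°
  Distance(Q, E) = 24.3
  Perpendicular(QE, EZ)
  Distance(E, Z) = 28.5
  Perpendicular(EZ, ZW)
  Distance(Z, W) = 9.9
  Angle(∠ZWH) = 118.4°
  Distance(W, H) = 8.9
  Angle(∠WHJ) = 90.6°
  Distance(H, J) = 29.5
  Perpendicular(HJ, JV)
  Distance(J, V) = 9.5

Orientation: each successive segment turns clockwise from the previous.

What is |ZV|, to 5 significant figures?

21.351

∠WHJ = 90.6° gives HJ at -9.1000° from the x-axis; with |HJ| = 29.5, J = (24.375, -27.206). HJ ⟂ JV, so JV runs at -99.100°; with |JV| = 9.5, V = (22.872, -36.586). Then |ZV| = |V − Z| = 21.351.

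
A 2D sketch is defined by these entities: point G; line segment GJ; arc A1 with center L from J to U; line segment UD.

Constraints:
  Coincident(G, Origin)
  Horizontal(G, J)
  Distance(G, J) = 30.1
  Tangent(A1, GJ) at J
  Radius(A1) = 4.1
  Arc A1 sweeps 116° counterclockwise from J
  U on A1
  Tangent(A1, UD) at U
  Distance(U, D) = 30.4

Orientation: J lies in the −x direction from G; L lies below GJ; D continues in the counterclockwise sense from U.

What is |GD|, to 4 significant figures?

39.01

G is at the origin; GJ is horizontal with |GJ| = 30.1 and J on the −x side, so J = (-30.10, 0.000). Tangency of A1 to GJ means the radius LJ is perpendicular to GJ, so L = J + (0, -4.1) = (-30.10, -4.100). On A1, J sits at bearing 90° from L; a 116° counterclockwise sweep puts U at bearing 206°, so U = L + 4.1·(cos 206°, sin 206°) = (-33.79, -5.897). Tangency of A1 to UD means the radius LU is perpendicular to UD, so UD runs along (−sin 206°, cos 206°); with |UD| = 30.4, D = (-20.46, -33.22). Then |GD| = |D − G| = 39.01.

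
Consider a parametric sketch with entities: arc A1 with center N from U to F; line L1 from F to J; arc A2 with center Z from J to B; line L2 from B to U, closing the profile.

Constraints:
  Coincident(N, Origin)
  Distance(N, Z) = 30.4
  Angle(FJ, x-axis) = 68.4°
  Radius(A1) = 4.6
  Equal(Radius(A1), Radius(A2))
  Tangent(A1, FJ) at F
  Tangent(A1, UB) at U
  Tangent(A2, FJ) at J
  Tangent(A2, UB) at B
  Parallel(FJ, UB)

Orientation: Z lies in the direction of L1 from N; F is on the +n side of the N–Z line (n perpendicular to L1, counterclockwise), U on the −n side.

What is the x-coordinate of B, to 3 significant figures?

15.5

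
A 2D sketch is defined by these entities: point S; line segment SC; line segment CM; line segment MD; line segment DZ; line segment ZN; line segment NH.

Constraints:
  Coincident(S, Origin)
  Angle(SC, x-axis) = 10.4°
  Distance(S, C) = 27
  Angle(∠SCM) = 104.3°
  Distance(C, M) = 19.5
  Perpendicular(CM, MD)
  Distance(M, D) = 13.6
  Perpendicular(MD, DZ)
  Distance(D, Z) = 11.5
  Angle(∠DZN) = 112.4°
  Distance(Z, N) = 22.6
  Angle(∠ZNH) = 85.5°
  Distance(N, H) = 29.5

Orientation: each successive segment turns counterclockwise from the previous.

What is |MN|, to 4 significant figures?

21.39

S is at the origin; SC runs at 10.4° with length 27.0, so C = (26.56, 4.874). ∠SCM = 104.3° gives CM at 86.10° from the x-axis; with |CM| = 19.5, M = (27.88, 24.33). The perpendicularity gives MD at right angles to CM, so MD runs at 176.1°; with |MD| = 13.6, D = (14.31, 25.25). MD is perpendicular to DZ, so DZ runs at -93.90°; with |DZ| = 11.5, Z = (13.53, 13.78). ∠DZN = 112.4° gives ZN at -26.30° from the x-axis; with |ZN| = 22.6, N = (33.79, 3.767). Then |MN| = |N − M| = 21.39.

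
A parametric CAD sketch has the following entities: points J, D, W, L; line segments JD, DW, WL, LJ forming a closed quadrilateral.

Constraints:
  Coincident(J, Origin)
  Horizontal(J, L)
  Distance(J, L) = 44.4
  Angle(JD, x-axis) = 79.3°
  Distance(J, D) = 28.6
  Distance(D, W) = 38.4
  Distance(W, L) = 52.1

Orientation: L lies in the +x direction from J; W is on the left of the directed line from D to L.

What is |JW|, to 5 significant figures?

62.656

Checks: |DW| = 38.40 ✓; |WL| = 52.10 ✓.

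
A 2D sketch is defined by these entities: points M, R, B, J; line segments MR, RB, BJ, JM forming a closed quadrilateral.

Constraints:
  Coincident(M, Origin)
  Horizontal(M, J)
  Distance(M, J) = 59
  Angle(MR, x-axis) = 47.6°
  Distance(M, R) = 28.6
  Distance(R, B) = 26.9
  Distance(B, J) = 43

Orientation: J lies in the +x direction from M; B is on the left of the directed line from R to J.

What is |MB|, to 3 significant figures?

55.4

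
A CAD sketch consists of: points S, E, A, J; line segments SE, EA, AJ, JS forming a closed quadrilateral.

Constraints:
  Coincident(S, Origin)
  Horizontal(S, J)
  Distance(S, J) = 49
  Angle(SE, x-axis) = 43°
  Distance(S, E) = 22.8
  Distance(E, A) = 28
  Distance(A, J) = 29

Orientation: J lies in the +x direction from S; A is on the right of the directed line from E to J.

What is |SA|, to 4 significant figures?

25.44

Checks: SE at 43.00° ✓; |EA| = 28.00 ✓; |AJ| = 29.00 ✓.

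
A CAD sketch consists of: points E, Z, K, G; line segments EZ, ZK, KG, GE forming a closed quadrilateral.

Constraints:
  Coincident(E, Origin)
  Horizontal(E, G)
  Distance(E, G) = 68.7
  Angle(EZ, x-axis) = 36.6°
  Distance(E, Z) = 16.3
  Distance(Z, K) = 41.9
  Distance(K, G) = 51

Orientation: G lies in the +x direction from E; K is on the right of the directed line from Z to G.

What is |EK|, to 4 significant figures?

40.32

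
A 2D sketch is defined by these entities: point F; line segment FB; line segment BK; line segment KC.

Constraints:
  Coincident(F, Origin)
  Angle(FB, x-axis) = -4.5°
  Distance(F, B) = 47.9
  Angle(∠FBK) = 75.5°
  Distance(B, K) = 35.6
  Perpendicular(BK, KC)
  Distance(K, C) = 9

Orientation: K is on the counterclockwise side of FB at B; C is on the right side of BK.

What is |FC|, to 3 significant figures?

60.2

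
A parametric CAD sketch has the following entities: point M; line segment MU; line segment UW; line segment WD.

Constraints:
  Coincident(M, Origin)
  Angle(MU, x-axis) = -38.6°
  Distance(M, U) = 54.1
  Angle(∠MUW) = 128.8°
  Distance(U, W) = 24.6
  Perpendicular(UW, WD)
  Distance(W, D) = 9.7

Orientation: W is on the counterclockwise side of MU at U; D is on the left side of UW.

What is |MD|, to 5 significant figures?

66.903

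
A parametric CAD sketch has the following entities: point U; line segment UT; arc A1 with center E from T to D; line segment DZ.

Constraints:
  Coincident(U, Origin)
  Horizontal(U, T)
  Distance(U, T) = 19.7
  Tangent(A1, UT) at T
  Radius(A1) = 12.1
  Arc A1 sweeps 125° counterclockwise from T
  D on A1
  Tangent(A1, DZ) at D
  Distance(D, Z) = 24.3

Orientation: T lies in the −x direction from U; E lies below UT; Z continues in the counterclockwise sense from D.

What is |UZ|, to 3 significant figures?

42.0

U is at the origin; UT is horizontal with |UT| = 19.7 and T on the −x side, so T = (-19.7, 0.00). Tangency of A1 to UT means the radius ET is perpendicular to UT, so E = T + (0, -12.1) = (-19.7, -12.1). On A1, T sits at bearing 90° from E; a 125° counterclockwise sweep puts D at bearing 215°, so D = E + 12.1·(cos 215°, sin 215°) = (-29.6, -19.0). The tangent condition forces ED to be normal to DZ, so DZ runs along (−sin 215°, cos 215°); with |DZ| = 24.3, Z = (-15.7, -38.9). Then |UZ| = |Z − U| = 42.0.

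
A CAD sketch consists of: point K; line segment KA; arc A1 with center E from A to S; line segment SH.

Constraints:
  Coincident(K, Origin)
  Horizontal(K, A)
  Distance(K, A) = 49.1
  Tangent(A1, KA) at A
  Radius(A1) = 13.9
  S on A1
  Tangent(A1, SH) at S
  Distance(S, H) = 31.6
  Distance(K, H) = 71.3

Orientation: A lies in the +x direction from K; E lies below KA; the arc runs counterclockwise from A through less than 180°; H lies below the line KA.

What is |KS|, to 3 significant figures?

42.4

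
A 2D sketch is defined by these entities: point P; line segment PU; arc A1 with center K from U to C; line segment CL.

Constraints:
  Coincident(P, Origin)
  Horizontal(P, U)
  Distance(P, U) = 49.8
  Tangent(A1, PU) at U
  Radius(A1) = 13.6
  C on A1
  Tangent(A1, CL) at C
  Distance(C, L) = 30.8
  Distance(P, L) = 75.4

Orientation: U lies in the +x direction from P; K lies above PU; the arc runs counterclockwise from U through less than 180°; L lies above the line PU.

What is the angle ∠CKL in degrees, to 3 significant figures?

66.2°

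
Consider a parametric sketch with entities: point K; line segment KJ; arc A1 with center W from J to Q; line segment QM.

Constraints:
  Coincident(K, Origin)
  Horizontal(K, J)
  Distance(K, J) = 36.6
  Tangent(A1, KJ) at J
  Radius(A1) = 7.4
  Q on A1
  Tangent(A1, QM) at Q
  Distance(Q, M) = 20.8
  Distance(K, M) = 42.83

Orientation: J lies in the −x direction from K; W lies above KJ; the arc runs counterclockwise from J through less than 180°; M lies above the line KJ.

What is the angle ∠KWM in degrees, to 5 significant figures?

88.356°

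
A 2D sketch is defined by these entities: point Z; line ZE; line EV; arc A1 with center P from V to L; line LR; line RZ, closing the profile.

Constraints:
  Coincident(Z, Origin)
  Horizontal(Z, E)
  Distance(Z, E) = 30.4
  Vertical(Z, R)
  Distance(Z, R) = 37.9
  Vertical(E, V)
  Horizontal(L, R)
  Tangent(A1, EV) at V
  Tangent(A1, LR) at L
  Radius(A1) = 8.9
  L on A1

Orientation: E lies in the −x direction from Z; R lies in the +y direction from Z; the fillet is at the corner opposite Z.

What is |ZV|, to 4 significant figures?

42.01

The virtual corner opposite Z is at (-30.40, 37.90). The tangent condition forces PV to be normal to EV and tangency of A1 to LR means the radius PL is perpendicular to LR, with radius 8.9, so the center P sits 8.9 in from both sides at P = (-21.50, 29.00). That places the tangent points at V = (-30.40, 29.00) on EV and L = (-21.50, 37.90) on LR. Then |ZV| = |V − Z| = 42.01.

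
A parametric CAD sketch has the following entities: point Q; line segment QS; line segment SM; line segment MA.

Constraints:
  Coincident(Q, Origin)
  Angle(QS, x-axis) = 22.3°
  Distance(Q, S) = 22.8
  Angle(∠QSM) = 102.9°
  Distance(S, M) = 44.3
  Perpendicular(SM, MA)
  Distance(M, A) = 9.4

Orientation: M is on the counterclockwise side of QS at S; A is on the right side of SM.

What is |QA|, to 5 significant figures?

58.647

Q is at the origin; QS runs at 22.3° with length 22.8, so S = 22.8·(cos 22.3°, sin 22.3°) = (21.095, 8.6516). ∠QSM = 102.9°, so SM runs at 22.3° + (180° − 102.9°) = 99.400° from the x-axis; with |SM| = 44.3, M = S + 44.3·(cos 99.400°, sin 99.400°) = (13.859, 52.357). SM ⟂ MA; with |MA| = 9.4 on the right of SM, A = M + 9.4·(0.98657, 0.16333) = (23.133, 53.892). Then |QA| = |A − Q| = 58.647.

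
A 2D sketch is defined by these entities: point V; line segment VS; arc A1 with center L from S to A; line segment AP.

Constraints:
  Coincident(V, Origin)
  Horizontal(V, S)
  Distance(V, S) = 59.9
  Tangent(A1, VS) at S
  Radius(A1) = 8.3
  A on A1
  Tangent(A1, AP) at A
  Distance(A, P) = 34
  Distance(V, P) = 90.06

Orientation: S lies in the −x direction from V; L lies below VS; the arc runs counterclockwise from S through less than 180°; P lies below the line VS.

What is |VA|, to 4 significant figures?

67.36

V is at the origin; VS is horizontal with |VS| = 59.9 and S on the −x side, so S = (-59.90, 0.000). Since A1 is tangent to VS there, LS ⟂ VS, so L = S + (0, -8.3) = (-59.90, -8.300). Since LA ⟂ AP (tangency), |LP| = √(8.3² + 34.0²) = 35.00 regardless of where A sits on A1. So P lies on both circle(V, 90.06) and circle(L, 35.00); the below-VS intersection is P = (-83.24, -34.38). A is the foot of the tangent from P: A = (-67.22, -4.390).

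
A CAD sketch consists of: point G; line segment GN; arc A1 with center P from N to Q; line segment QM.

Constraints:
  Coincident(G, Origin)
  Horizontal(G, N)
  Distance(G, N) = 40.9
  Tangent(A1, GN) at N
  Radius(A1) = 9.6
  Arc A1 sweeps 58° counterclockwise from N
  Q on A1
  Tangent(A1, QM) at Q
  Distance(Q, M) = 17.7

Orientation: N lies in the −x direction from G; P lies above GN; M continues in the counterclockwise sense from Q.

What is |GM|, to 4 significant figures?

30.46

G is at the origin; GN is horizontal with |GN| = 40.9 and N on the −x side, so N = (-40.90, 0.000). A1 meets GN tangentially, so PN is at right angles to GN, so P = N + (0, 9.6) = (-40.90, 9.600). On A1, N sits at bearing -90° from P; a 58° counterclockwise sweep puts Q at bearing -32°, so Q = P + 9.6·(cos -32°, sin -32°) = (-32.76, 4.513). The tangent condition forces PQ to be normal to QM, so QM runs along (−sin -32°, cos -32°); with |QM| = 17.7, M = (-23.38, 19.52). Then |GM| = |M − G| = 30.46.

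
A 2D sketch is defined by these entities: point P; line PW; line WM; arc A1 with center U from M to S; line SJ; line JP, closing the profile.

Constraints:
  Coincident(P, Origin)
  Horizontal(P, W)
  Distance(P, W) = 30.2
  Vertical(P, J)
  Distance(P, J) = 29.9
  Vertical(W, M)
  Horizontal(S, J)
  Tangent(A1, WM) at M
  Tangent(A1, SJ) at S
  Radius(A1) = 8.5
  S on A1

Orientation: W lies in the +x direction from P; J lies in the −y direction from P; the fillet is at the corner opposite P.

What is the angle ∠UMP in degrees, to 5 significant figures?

35.322°

P is at the origin; P and W share the same y with |PW| = 30.2 and W on the +x side, so W = (30.200, 0.0000). PJ is vertical with |PJ| = 29.9 and J on the −y side, so J = (0.0000, -29.900). The virtual corner opposite P is at (30.200, -29.900). Tangency of A1 to WM means the radius UM is perpendicular to WM and since A1 is tangent to SJ there, US ⟂ SJ, with radius 8.5, so the center U sits 8.5 in from both sides at U = (21.700, -21.400). That places the tangent points at M = (30.200, -21.400) on WM and S = (21.700, -29.900) on SJ. Then cos ∠UMP = MU·MP / (|MU||MP|), giving 35.322°.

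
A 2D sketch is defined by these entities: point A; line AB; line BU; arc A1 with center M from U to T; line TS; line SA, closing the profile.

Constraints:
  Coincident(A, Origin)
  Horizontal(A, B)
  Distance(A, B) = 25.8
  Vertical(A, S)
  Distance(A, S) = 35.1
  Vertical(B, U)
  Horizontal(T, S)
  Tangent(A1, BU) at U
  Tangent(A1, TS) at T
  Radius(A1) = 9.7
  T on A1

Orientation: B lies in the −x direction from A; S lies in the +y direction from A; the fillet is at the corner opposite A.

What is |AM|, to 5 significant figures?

30.073

A and S share the same x with |AS| = 35.1 and S on the +y side, so S = (0.0000, 35.100). The virtual corner opposite A is at (-25.800, 35.100). Tangency of A1 to BU means the radius MU is perpendicular to BU and tangency of A1 to TS means the radius MT is perpendicular to TS, with radius 9.7, so the center M sits 9.7 in from both sides at M = (-16.100, 25.400). Then |AM| = |M − A| = 30.073.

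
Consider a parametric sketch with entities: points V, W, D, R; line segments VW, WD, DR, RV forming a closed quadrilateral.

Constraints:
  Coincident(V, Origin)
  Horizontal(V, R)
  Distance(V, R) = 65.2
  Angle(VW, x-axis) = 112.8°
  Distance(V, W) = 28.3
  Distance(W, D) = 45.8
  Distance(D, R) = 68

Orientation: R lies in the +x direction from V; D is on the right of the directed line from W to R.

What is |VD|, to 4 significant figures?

18.44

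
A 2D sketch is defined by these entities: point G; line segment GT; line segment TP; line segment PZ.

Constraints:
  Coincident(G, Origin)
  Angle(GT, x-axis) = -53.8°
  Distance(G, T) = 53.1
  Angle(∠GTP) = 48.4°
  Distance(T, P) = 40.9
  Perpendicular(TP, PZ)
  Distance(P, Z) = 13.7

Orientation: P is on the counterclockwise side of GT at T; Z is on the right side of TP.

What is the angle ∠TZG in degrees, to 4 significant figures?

65.45°

∠GTP = 48.4°, so TP runs at -53.8° + (180° − 48.4°) = 77.80° from the x-axis; with |TP| = 40.9, P = T + 40.9·(cos 77.80°, sin 77.80°) = (40.00, -2.873). TP ⟂ PZ; with |PZ| = 13.7 on the right of TP, Z = P + 13.7·(0.9774, -0.2113) = (53.39, -5.768). Then cos ∠TZG = ZT·ZG / (|ZT||ZG|), giving 65.45°.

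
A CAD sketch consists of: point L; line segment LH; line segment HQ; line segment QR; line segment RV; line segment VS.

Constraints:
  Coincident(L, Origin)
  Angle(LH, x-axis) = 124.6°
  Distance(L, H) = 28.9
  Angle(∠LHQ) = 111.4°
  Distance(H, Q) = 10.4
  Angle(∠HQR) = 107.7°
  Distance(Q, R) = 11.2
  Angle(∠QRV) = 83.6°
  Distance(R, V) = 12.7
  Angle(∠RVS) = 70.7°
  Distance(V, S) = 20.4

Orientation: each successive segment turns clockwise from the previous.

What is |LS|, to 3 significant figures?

37.0

L is at the origin; LH runs at 124.6° with length 28.9, so H = (-16.4, 23.8). ∠LHQ = 111.4° gives HQ at 56.0° from the x-axis; with |HQ| = 10.4, Q = (-10.6, 32.4). ∠HQR = 107.7° gives QR at -16.3° from the x-axis; with |QR| = 11.2, R = (0.155, 29.3). ∠QRV = 83.6° gives RV at -113° from the x-axis; with |RV| = 12.7, V = (-4.75, 17.6). ∠RVS = 70.7° gives VS at 138° from the x-axis; with |VS| = 20.4, S = (-19.9, 31.2). Then |LS| = |S − L| = 37.0.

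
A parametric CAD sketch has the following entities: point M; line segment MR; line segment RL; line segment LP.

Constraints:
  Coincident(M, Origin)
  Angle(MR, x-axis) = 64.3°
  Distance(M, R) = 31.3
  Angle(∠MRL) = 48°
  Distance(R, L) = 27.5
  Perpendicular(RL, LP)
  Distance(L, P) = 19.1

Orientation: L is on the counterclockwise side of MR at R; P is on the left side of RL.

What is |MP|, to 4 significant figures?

7.765

∠MRL = 48.0°, so RL runs at 64.3° + (180° − 48.0°) = 196.3° from the x-axis; with |RL| = 27.5, L = R + 27.5·(cos 196.3°, sin 196.3°) = (-12.82, 20.49). RL ⟂ LP; with |LP| = 19.1 on the left of RL, P = L + 19.1·(0.2807, -0.9598) = (-7.460, 2.153). Then |MP| = |P − M| = 7.765.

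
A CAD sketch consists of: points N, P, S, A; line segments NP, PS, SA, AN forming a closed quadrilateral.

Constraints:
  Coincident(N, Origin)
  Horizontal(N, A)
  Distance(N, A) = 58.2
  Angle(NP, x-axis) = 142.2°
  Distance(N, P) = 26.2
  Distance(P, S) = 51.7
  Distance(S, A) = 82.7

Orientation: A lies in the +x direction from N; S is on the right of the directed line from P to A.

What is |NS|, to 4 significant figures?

39.12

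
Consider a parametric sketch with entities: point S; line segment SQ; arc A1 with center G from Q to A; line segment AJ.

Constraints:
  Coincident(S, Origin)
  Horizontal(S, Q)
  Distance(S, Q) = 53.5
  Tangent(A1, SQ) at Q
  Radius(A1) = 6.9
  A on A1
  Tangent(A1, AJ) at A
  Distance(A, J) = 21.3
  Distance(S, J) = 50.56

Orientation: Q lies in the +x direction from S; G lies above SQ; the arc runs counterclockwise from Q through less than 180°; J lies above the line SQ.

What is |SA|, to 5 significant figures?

59.486

S is at the origin; SQ is horizontal with |SQ| = 53.5 and Q on the +x side, so Q = (53.500, 0.0000). Since A1 is tangent to SQ there, GQ ⟂ SQ, so G = Q + (0, 6.9) = (53.500, 6.9000). Since GA ⟂ AJ (tangency), |GJ| = √(6.9² + 21.3²) = 22.390 regardless of where A sits on A1. So J lies on both circle(S, 50.56) and circle(G, 22.390); the above-SQ intersection is J = (42.963, 26.655). A is the foot of the tangent from J: A = (58.291, 11.865).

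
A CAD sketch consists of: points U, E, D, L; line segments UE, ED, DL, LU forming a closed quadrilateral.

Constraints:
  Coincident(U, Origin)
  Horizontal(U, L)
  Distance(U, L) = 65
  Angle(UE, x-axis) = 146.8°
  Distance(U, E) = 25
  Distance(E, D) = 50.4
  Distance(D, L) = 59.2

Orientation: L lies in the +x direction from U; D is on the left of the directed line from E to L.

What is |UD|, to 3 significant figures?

46.0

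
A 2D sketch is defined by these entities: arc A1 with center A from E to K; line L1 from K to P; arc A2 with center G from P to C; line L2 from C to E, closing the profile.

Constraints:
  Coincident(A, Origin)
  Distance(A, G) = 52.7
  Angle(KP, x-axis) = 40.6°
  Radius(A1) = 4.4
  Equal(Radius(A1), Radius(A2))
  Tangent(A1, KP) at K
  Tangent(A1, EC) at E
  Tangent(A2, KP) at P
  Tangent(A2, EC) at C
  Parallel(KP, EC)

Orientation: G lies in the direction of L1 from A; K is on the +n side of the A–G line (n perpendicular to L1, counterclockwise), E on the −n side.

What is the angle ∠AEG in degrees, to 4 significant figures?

85.23°

The slot axis is L1's direction at 40.6°, so u = (cos 40.6°, sin 40.6°) = (0.7593, 0.6508) and n = (−sin 40.6°, cos 40.6°) = (-0.6508, 0.7593). A is at the origin and G lies 52.7 along u from A, so G = 52.7·u = (40.01, 34.30). Tangency of A1 to both parallel lines with radius 4.4 puts K and E at A ± 4.4·n: K = (-2.863, 3.341), E = (2.863, -3.341). Then cos ∠AEG = EA·EG / (|EA||EG|), giving 85.23°.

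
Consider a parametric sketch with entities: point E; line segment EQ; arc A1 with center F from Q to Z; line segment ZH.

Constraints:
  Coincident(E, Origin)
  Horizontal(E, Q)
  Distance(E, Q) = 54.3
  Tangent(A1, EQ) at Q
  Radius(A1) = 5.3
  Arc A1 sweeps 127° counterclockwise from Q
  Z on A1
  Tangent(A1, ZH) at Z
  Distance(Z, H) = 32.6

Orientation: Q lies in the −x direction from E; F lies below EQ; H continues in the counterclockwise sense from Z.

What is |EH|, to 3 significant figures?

52.0

E is at the origin; EQ is horizontal with |EQ| = 54.3 and Q on the −x side, so Q = (-54.3, 0.00). Since A1 is tangent to EQ there, FQ ⟂ EQ, so F = Q + (0, -5.3) = (-54.3, -5.30). On A1, Q sits at bearing 90° from F; a 127° counterclockwise sweep puts Z at bearing 217°, so Z = F + 5.3·(cos 217°, sin 217°) = (-58.5, -8.49). A1 meets ZH tangentially, so FZ is at right angles to ZH, so ZH runs along (−sin 217°, cos 217°); with |ZH| = 32.6, H = (-38.9, -34.5). Then |EH| = |H − E| = 52.0.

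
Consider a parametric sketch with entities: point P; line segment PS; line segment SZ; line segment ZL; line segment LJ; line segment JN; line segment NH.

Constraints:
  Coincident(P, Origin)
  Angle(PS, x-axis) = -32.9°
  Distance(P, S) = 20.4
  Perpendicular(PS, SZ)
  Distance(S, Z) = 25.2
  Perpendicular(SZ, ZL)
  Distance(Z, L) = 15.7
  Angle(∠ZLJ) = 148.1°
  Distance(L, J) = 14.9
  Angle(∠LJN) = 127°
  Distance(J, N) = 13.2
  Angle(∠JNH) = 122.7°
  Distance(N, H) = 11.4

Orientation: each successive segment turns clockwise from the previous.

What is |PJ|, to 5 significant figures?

19.063

The perpendicularity gives ZL at right angles to SZ, so ZL runs at 147.10°; with |ZL| = 15.7, L = (-9.7418, -23.711). ∠ZLJ = 148.1° gives LJ at 115.20° from the x-axis; with |LJ| = 14.9, J = (-16.086, -10.229). Then |PJ| = |J − P| = 19.063.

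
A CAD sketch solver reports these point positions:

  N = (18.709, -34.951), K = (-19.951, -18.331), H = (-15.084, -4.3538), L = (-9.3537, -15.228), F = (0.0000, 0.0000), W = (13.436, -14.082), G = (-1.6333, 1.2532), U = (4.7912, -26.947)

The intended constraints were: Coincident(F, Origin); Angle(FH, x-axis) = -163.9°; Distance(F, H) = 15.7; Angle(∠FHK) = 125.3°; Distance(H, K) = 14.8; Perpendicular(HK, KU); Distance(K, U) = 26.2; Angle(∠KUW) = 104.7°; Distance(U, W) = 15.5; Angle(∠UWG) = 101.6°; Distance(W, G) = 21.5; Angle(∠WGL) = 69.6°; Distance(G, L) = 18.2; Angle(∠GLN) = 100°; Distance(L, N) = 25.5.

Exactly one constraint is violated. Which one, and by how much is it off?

Distance(L, N) = 25.5 — off by 8.80.

F = (0.00, 0.00) ✓; FH at -163.9° ✓; |FH| = 15.70 ✓; ∠FHK = 125.3° ✓; |HK| = 14.80 ✓; ∠(HK, KU) = 90.00° ✓; |KU| = 26.20 ✓; ∠KUW = 104.7° ✓; |UW| = 15.50 ✓; ∠UWG = 101.6° ✓; |WG| = 21.50 ✓; ∠WGL = 69.60° ✓; |GL| = 18.20 ✓; ∠GLN = 100.0° ✓; |LN| = 34.30 ✗.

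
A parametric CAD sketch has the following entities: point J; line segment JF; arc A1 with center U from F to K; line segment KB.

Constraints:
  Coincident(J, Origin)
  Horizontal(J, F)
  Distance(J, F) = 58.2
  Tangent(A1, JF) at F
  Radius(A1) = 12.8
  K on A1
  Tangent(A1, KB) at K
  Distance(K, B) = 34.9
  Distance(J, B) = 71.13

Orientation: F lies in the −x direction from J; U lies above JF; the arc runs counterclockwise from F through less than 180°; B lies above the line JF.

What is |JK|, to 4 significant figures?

47.94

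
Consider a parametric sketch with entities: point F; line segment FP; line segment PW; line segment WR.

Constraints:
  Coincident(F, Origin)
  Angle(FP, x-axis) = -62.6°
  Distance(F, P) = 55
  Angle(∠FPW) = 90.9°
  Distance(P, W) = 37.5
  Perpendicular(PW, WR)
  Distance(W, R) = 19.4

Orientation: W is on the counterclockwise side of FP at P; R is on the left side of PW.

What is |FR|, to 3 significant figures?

52.3

F is at the origin; FP runs at -62.6° with length 55.0, so P = 55.0·(cos -62.6°, sin -62.6°) = (25.3, -48.8). ∠FPW = 90.9°, so PW runs at -62.6° + (180° − 90.9°) = 26.5° from the x-axis; with |PW| = 37.5, W = P + 37.5·(cos 26.5°, sin 26.5°) = (58.9, -32.1). The perpendicularity gives WR at right angles to PW; with |WR| = 19.4 on the left of PW, R = W + 19.4·(-0.446, 0.895) = (50.2, -14.7). Then |FR| = |R − F| = 52.3.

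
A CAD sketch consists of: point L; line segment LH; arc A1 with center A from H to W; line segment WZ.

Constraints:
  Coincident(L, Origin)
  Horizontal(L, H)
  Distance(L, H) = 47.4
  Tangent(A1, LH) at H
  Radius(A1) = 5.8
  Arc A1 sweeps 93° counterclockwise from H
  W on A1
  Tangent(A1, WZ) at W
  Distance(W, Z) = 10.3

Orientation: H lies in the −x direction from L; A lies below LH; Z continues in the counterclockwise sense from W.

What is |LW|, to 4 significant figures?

53.54

L is at the origin; LH is horizontal with |LH| = 47.4 and H on the −x side, so H = (-47.40, 0.000). The tangent condition forces AH to be normal to LH, so A = H + (0, -5.8) = (-47.40, -5.800). On A1, H sits at bearing 90° from A; a 93° counterclockwise sweep puts W at bearing 183°, so W = A + 5.8·(cos 183°, sin 183°) = (-53.19, -6.104). Then |LW| = |W − L| = 53.54.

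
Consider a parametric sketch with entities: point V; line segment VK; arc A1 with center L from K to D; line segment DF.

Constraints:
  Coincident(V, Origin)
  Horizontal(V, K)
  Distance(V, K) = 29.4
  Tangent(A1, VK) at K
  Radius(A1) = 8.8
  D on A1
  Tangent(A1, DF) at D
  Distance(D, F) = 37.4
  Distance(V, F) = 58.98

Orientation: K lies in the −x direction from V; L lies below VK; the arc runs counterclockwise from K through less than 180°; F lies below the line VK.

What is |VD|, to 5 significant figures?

39.300

V is at the origin; V and K share the same y with |VK| = 29.4 and K on the −x side, so K = (-29.400, 0.0000). Since A1 is tangent to VK there, LK ⟂ VK, so L = K + (0, -8.8) = (-29.400, -8.8000). Since LD ⟂ DF (tangency), |LF| = √(8.8² + 37.4²) = 38.421 regardless of where D sits on A1. So F lies on both circle(V, 58.98) and circle(L, 38.421); the below-VK intersection is F = (-36.115, -46.630). D is the foot of the tangent from F: D = (-38.186, -9.2874).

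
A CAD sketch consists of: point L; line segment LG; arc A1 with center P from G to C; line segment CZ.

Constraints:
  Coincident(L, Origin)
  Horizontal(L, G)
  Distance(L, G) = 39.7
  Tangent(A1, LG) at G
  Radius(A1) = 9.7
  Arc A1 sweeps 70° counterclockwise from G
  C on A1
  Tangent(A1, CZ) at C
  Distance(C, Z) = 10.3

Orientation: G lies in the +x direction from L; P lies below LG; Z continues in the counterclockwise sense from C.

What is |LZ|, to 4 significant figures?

31.47

On A1, G sits at bearing 90° from P; a 70° counterclockwise sweep puts C at bearing 160°, so C = P + 9.7·(cos 160°, sin 160°) = (30.58, -6.382). Tangency of A1 to CZ means the radius PC is perpendicular to CZ, so CZ runs along (−sin 160°, cos 160°); with |CZ| = 10.3, Z = (27.06, -16.06). Then |LZ| = |Z − L| = 31.47.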